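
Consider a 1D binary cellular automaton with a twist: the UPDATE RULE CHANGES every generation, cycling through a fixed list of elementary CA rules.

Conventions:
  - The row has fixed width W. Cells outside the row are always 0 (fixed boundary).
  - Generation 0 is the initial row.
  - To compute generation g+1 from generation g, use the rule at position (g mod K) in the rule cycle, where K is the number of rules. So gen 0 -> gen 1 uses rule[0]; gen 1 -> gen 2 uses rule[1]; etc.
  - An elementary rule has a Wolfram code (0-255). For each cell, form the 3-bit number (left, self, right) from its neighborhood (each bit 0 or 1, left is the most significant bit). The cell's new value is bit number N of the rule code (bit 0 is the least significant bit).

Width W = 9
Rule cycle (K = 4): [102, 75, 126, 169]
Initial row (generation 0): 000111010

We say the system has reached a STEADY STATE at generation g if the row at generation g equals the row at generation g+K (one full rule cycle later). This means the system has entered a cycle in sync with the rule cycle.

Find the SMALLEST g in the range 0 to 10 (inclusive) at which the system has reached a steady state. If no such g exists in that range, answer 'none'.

Answer: none

Derivation:
Gen 0: 000111010
Gen 1 (rule 102): 001001110
Gen 2 (rule 75): 110011010
Gen 3 (rule 126): 111111111
Gen 4 (rule 169): 111111110
Gen 5 (rule 102): 000000010
Gen 6 (rule 75): 111111100
Gen 7 (rule 126): 100000110
Gen 8 (rule 169): 001110100
Gen 9 (rule 102): 010011100
Gen 10 (rule 75): 100110101
Gen 11 (rule 126): 111111111
Gen 12 (rule 169): 111111110
Gen 13 (rule 102): 000000010
Gen 14 (rule 75): 111111100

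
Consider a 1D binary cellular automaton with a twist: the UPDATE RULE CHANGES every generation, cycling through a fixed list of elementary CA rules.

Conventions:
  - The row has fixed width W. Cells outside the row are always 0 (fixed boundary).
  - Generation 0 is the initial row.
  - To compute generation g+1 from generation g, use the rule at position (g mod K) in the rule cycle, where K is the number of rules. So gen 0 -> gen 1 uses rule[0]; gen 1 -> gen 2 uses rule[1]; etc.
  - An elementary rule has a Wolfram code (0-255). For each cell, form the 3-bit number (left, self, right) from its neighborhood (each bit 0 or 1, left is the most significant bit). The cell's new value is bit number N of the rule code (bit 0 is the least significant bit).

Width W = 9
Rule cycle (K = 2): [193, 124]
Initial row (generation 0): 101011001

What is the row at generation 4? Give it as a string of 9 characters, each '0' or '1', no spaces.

Gen 0: 101011001
Gen 1 (rule 193): 000001000
Gen 2 (rule 124): 000001100
Gen 3 (rule 193): 111100101
Gen 4 (rule 124): 100110111

Answer: 100110111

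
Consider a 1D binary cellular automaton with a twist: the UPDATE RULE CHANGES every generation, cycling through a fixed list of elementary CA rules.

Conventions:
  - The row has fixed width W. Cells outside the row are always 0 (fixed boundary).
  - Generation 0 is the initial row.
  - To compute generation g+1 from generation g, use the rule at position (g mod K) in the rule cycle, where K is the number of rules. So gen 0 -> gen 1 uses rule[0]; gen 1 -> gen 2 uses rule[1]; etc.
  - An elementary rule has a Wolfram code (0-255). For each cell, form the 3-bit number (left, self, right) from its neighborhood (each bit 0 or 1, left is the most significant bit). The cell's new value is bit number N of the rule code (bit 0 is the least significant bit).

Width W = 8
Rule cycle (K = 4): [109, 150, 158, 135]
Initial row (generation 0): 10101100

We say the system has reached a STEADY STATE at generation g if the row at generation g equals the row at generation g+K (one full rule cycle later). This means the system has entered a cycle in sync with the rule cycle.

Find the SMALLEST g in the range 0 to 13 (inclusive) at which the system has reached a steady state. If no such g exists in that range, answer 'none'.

Answer: none

Derivation:
Gen 0: 10101100
Gen 1 (rule 109): 11111101
Gen 2 (rule 150): 01111001
Gen 3 (rule 158): 11110111
Gen 4 (rule 135): 01100010
Gen 5 (rule 109): 01101010
Gen 6 (rule 150): 10001011
Gen 7 (rule 158): 11011010
Gen 8 (rule 135): 00000010
Gen 9 (rule 109): 11111010
Gen 10 (rule 150): 01110011
Gen 11 (rule 158): 11101110
Gen 12 (rule 135): 01000100
Gen 13 (rule 109): 01010101
Gen 14 (rule 150): 11010101
Gen 15 (rule 158): 10010101
Gen 16 (rule 135): 10110101
Gen 17 (rule 109): 11111111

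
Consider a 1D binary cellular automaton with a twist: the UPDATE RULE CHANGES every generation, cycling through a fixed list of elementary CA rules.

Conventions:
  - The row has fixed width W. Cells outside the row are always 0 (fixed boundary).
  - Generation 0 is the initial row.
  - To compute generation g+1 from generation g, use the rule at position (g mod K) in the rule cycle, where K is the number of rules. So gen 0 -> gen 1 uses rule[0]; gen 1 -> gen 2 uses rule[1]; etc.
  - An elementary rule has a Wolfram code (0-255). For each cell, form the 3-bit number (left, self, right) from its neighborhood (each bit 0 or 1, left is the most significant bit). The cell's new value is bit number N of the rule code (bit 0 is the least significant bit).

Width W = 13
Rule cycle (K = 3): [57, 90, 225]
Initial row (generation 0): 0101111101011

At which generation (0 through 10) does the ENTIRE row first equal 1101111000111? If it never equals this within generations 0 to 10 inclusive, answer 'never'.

Gen 0: 0101111101011
Gen 1 (rule 57): 0011000010110
Gen 2 (rule 90): 0111100100111
Gen 3 (rule 225): 0011100000011
Gen 4 (rule 57): 1010011111010
Gen 5 (rule 90): 0001110001001
Gen 6 (rule 225): 1100110100000
Gen 7 (rule 57): 1010101011111
Gen 8 (rule 90): 0000000010001
Gen 9 (rule 225): 1111111000100
Gen 10 (rule 57): 1000000110011

Answer: never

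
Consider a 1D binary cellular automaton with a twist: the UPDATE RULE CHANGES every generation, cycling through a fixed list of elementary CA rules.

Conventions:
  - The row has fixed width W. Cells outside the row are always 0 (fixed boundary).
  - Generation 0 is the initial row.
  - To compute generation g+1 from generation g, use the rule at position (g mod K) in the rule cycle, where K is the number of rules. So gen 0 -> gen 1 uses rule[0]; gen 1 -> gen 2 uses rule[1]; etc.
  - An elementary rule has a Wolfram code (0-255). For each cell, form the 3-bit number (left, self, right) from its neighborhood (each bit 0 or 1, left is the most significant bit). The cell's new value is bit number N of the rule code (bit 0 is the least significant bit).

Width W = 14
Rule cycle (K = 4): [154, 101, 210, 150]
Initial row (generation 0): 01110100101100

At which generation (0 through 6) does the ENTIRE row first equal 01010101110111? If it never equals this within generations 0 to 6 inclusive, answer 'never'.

Gen 0: 01110100101100
Gen 1 (rule 154): 11100011001010
Gen 2 (rule 101): 00101001001110
Gen 3 (rule 210): 01000110110111
Gen 4 (rule 150): 11101000000010
Gen 5 (rule 154): 11000100000101
Gen 6 (rule 101): 01010101110111

Answer: 6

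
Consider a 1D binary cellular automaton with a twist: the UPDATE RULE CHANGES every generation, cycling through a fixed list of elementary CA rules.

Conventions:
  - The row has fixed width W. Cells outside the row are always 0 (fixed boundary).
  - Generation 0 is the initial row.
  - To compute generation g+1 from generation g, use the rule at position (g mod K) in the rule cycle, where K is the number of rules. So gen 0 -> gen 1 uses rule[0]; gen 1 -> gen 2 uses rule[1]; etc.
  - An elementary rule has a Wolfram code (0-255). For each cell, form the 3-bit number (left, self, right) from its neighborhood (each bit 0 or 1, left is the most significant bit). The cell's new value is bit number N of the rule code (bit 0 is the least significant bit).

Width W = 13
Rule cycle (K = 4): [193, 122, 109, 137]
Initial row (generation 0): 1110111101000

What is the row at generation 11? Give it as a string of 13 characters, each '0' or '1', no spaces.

Answer: 0100010111101

Derivation:
Gen 0: 1110111101000
Gen 1 (rule 193): 0110011100011
Gen 2 (rule 122): 1111110110111
Gen 3 (rule 109): 1000011111101
Gen 4 (rule 137): 0011011111000
Gen 5 (rule 193): 1001001111011
Gen 6 (rule 122): 0110111001111
Gen 7 (rule 109): 0111101001001
Gen 8 (rule 137): 0111000000000
Gen 9 (rule 193): 0011011111111
Gen 10 (rule 122): 0111110000001
Gen 11 (rule 109): 0100010111101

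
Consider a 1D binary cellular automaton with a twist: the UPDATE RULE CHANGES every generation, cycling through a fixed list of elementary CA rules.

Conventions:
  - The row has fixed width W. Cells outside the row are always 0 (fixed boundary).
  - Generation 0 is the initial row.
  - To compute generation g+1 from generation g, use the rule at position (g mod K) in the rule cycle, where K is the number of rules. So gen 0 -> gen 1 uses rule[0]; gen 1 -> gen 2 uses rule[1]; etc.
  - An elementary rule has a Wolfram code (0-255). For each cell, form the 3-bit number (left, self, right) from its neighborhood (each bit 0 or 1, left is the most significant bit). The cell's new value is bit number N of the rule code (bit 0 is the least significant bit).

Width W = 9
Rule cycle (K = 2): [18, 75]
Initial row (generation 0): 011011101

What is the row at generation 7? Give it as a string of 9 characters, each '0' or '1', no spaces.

Gen 0: 011011101
Gen 1 (rule 18): 100000000
Gen 2 (rule 75): 001111111
Gen 3 (rule 18): 010000000
Gen 4 (rule 75): 100111111
Gen 5 (rule 18): 011000000
Gen 6 (rule 75): 111011111
Gen 7 (rule 18): 000000000

Answer: 000000000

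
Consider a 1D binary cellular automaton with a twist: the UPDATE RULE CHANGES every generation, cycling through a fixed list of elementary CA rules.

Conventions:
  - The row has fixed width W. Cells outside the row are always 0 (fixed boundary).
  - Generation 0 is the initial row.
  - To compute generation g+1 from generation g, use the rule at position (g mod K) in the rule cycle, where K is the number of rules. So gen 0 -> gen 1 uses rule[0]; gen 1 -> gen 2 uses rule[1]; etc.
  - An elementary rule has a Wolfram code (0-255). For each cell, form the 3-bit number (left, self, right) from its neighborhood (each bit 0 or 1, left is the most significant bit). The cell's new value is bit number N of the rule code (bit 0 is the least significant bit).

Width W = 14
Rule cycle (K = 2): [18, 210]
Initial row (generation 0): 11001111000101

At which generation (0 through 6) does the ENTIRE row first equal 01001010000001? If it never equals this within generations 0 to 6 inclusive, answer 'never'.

Gen 0: 11001111000101
Gen 1 (rule 18): 00110000101000
Gen 2 (rule 210): 01011001000100
Gen 3 (rule 18): 10000110101010
Gen 4 (rule 210): 01001010000001
Gen 5 (rule 18): 10110001000010
Gen 6 (rule 210): 00011010100101

Answer: 4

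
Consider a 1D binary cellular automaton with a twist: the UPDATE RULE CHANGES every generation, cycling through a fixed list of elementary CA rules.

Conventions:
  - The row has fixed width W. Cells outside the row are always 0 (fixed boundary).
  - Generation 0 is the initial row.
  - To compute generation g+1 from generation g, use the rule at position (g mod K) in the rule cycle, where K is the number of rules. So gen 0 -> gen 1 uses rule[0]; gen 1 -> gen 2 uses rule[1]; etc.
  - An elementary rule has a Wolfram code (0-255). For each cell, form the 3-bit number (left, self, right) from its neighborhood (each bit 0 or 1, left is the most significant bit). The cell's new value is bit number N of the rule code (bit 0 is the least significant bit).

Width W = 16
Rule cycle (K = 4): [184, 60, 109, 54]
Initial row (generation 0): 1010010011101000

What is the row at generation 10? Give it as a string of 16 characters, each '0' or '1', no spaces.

Gen 0: 1010010011101000
Gen 1 (rule 184): 0101001011010100
Gen 2 (rule 60): 0111101110111110
Gen 3 (rule 109): 0100111011100010
Gen 4 (rule 54): 1111000100010111
Gen 5 (rule 184): 1110100010001110
Gen 6 (rule 60): 1001110011001001
Gen 7 (rule 109): 1001010011001001
Gen 8 (rule 54): 1111111100111111
Gen 9 (rule 184): 1111111010111110
Gen 10 (rule 60): 1000000111100001

Answer: 1000000111100001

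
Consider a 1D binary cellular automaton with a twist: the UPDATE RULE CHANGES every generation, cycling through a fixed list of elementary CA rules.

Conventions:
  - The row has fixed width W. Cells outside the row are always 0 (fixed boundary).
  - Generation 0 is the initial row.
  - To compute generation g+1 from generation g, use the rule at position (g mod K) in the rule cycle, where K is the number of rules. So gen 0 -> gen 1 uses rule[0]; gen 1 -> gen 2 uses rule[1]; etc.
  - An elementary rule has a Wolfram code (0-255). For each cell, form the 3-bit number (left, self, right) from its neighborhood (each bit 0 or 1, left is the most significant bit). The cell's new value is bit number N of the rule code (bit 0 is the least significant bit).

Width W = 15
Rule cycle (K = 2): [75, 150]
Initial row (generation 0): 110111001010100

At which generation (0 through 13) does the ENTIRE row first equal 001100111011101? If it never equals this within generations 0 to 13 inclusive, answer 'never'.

Answer: never

Derivation:
Gen 0: 110111001010100
Gen 1 (rule 75): 110101010000001
Gen 2 (rule 150): 000101011000011
Gen 3 (rule 75): 111000011011111
Gen 4 (rule 150): 010100100001110
Gen 5 (rule 75): 100001001111010
Gen 6 (rule 150): 110011110110011
Gen 7 (rule 75): 110110010110111
Gen 8 (rule 150): 000001110000010
Gen 9 (rule 75): 111111010111100
Gen 10 (rule 150): 011110010011010
Gen 11 (rule 75): 110010100111000
Gen 12 (rule 150): 001110111010100
Gen 13 (rule 75): 111010101000001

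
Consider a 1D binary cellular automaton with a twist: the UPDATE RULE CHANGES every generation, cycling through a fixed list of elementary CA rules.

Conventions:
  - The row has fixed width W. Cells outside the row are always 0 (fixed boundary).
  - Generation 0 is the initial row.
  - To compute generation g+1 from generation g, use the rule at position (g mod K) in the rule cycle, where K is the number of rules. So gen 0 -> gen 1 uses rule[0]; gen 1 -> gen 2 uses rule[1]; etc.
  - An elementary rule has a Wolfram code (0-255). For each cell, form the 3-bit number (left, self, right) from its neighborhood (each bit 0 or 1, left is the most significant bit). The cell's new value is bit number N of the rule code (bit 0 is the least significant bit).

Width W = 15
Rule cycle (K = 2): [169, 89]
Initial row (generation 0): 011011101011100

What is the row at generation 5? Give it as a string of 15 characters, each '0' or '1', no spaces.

Answer: 110000000111001

Derivation:
Gen 0: 011011101011100
Gen 1 (rule 169): 010111010111001
Gen 2 (rule 89): 000101000101100
Gen 3 (rule 169): 110010010011001
Gen 4 (rule 89): 111001001011100
Gen 5 (rule 169): 110000000111001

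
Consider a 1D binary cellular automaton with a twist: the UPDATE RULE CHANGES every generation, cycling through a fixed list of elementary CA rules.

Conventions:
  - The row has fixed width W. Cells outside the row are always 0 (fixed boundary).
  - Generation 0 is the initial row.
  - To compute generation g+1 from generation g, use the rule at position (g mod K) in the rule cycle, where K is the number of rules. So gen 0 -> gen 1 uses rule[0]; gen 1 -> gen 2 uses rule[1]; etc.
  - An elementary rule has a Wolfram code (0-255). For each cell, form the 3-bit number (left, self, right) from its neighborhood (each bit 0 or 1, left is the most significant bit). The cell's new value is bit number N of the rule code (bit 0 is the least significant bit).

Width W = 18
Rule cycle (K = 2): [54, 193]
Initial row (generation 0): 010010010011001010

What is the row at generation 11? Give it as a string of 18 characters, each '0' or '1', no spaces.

Gen 0: 010010010011001010
Gen 1 (rule 54): 111111111100111111
Gen 2 (rule 193): 011111111100011111
Gen 3 (rule 54): 100000000010100000
Gen 4 (rule 193): 001111111000001111
Gen 5 (rule 54): 010000000100010000
Gen 6 (rule 193): 000111110001000111
Gen 7 (rule 54): 001000001011101000
Gen 8 (rule 193): 100011100001100011
Gen 9 (rule 54): 110100010010010100
Gen 10 (rule 193): 010001000000000001
Gen 11 (rule 54): 111011100000000011

Answer: 111011100000000011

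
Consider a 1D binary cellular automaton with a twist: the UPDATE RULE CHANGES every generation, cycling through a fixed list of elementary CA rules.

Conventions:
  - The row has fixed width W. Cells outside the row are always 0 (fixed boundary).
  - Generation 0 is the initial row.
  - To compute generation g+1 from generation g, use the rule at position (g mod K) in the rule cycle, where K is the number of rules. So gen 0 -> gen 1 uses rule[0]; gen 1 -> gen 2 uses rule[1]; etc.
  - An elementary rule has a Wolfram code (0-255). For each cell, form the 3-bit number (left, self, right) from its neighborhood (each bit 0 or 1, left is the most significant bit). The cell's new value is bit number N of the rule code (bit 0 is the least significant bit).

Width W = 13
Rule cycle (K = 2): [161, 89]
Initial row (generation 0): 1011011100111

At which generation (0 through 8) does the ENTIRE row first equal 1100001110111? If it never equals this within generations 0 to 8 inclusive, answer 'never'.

Gen 0: 1011011100111
Gen 1 (rule 161): 0100101000010
Gen 2 (rule 89): 0010000111001
Gen 3 (rule 161): 1000110010000
Gen 4 (rule 89): 0110111001111
Gen 5 (rule 161): 0001010000110
Gen 6 (rule 89): 1100001110111
Gen 7 (rule 161): 0001100101010
Gen 8 (rule 89): 1101110000001

Answer: 6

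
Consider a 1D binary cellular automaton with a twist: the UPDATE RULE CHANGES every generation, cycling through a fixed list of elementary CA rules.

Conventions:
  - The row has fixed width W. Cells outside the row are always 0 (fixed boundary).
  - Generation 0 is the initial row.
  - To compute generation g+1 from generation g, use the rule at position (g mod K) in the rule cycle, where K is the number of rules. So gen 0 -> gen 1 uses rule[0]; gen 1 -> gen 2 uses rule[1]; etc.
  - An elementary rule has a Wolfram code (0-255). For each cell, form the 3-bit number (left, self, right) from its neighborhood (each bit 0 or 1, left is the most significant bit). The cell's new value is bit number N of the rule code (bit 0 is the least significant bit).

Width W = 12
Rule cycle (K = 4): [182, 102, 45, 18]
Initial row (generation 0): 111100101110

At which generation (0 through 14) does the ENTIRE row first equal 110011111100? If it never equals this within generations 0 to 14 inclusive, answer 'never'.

Answer: 9

Derivation:
Gen 0: 111100101110
Gen 1 (rule 182): 011011110101
Gen 2 (rule 102): 101100011111
Gen 3 (rule 45): 111001010000
Gen 4 (rule 18): 000110001000
Gen 5 (rule 182): 001001011100
Gen 6 (rule 102): 011011100100
Gen 7 (rule 45): 010110000101
Gen 8 (rule 18): 100001001000
Gen 9 (rule 182): 110011111100
Gen 10 (rule 102): 010100000100
Gen 11 (rule 45): 011101110101
Gen 12 (rule 18): 100000000000
Gen 13 (rule 182): 110000000000
Gen 14 (rule 102): 010000000000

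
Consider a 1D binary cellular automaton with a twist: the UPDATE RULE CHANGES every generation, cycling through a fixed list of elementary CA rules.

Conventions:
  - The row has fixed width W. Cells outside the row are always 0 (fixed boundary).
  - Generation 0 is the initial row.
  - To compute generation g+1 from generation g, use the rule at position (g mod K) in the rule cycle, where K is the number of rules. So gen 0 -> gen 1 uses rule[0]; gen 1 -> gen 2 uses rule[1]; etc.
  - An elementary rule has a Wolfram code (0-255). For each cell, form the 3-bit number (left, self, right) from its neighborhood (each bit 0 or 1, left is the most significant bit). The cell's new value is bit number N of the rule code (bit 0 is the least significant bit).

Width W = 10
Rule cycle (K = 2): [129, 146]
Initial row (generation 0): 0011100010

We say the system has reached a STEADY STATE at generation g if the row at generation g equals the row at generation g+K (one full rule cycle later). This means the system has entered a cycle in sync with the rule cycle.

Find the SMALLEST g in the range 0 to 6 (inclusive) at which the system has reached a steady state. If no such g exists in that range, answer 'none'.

Gen 0: 0011100010
Gen 1 (rule 129): 1001001000
Gen 2 (rule 146): 0110110100
Gen 3 (rule 129): 0000000001
Gen 4 (rule 146): 0000000010
Gen 5 (rule 129): 1111111000
Gen 6 (rule 146): 0111110100
Gen 7 (rule 129): 0011100001
Gen 8 (rule 146): 0101010010

Answer: none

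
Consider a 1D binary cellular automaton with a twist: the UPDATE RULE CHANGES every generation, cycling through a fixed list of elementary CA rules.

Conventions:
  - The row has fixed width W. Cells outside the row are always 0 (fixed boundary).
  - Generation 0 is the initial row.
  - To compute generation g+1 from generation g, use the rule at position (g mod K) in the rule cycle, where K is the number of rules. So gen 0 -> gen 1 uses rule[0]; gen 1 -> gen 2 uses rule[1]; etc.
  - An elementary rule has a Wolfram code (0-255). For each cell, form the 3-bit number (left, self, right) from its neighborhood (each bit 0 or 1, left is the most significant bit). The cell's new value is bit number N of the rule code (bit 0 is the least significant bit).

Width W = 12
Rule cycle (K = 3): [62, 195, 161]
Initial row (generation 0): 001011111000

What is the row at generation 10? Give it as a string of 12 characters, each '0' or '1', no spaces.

Answer: 111111011100

Derivation:
Gen 0: 001011111000
Gen 1 (rule 62): 011110000100
Gen 2 (rule 195): 101110111001
Gen 3 (rule 161): 010101010000
Gen 4 (rule 62): 111111111000
Gen 5 (rule 195): 011111111011
Gen 6 (rule 161): 001111110100
Gen 7 (rule 62): 011000001110
Gen 8 (rule 195): 101011110110
Gen 9 (rule 161): 010101101000
Gen 10 (rule 62): 111111011100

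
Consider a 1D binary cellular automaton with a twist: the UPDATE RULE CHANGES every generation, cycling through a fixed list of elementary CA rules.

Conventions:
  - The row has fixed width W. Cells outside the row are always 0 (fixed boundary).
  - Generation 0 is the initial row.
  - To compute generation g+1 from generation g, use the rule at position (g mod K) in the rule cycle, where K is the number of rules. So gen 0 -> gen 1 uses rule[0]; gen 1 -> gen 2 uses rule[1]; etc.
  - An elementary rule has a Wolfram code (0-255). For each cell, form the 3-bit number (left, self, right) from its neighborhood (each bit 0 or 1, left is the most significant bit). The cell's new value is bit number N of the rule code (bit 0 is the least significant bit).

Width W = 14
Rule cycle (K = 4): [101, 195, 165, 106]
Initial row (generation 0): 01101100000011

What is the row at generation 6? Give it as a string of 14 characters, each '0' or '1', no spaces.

Gen 0: 01101100000011
Gen 1 (rule 101): 00110101111001
Gen 2 (rule 195): 11010000111010
Gen 3 (rule 165): 00110110010110
Gen 4 (rule 106): 01111110101110
Gen 5 (rule 101): 00000011110010
Gen 6 (rule 195): 11111101110100

Answer: 11111101110100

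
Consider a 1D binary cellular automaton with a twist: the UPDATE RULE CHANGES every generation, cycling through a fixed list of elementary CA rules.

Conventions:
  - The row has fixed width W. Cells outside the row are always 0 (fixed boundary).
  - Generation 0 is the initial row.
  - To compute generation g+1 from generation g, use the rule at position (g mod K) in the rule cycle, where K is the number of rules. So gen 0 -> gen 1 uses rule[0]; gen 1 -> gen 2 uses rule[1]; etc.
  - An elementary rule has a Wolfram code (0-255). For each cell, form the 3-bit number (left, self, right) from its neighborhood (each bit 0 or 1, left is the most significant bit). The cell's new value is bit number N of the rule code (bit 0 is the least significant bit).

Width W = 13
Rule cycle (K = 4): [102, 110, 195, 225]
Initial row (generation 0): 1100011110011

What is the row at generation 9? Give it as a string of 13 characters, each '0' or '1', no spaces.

Gen 0: 1100011110011
Gen 1 (rule 102): 0100100010101
Gen 2 (rule 110): 1101100111111
Gen 3 (rule 195): 0100101011111
Gen 4 (rule 225): 0000010101111
Gen 5 (rule 102): 0000111110001
Gen 6 (rule 110): 0001100010011
Gen 7 (rule 195): 1110101100101
Gen 8 (rule 225): 0111010100010
Gen 9 (rule 102): 1001111100110

Answer: 1001111100110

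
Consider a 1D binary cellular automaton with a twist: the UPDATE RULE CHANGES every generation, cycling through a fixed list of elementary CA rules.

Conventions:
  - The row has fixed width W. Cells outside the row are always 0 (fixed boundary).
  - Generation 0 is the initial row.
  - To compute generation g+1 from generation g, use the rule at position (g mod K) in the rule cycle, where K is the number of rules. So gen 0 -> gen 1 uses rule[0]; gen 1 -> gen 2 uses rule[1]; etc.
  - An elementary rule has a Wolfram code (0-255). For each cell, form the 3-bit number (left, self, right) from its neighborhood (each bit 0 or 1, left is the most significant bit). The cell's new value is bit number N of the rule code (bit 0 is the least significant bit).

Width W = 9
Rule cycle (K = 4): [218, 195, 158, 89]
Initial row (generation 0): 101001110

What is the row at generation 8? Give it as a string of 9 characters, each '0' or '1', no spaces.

Answer: 111000111

Derivation:
Gen 0: 101001110
Gen 1 (rule 218): 000111111
Gen 2 (rule 195): 111011111
Gen 3 (rule 158): 110011110
Gen 4 (rule 89): 111010011
Gen 5 (rule 218): 111001111
Gen 6 (rule 195): 011010111
Gen 7 (rule 158): 110010110
Gen 8 (rule 89): 111000111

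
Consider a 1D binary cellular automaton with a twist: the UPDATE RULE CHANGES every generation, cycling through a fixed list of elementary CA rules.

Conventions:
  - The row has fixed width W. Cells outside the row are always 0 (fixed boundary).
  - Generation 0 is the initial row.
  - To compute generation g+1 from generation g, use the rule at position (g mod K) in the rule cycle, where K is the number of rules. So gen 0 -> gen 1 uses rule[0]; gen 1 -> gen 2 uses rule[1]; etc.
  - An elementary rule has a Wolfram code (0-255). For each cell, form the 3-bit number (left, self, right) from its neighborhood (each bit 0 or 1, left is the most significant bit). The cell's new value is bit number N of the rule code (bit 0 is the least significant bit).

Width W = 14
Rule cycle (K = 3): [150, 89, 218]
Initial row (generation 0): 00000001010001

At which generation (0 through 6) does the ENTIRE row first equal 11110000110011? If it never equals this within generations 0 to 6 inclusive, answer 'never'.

Answer: never

Derivation:
Gen 0: 00000001010001
Gen 1 (rule 150): 00000011011011
Gen 2 (rule 89): 11111011011011
Gen 3 (rule 218): 11111011011011
Gen 4 (rule 150): 01110000000000
Gen 5 (rule 89): 01011111111111
Gen 6 (rule 218): 10011111111111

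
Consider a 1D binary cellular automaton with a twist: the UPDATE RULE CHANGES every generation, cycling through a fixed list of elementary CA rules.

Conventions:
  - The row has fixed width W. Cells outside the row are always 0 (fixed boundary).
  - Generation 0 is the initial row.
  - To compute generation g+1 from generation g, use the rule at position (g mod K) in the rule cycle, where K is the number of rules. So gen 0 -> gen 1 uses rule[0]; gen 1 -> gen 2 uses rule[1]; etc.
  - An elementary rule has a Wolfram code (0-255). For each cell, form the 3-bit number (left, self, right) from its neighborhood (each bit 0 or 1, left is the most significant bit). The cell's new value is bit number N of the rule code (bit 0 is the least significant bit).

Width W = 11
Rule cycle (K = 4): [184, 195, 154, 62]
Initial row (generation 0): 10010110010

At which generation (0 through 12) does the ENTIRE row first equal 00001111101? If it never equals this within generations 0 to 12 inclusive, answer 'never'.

Answer: 7

Derivation:
Gen 0: 10010110010
Gen 1 (rule 184): 01001101001
Gen 2 (rule 195): 10010100010
Gen 3 (rule 154): 01100010101
Gen 4 (rule 62): 11010111111
Gen 5 (rule 184): 10101111110
Gen 6 (rule 195): 00000111110
Gen 7 (rule 154): 00001111101
Gen 8 (rule 62): 00011000011
Gen 9 (rule 184): 00010100010
Gen 10 (rule 195): 11100001100
Gen 11 (rule 154): 11010011010
Gen 12 (rule 62): 10111110111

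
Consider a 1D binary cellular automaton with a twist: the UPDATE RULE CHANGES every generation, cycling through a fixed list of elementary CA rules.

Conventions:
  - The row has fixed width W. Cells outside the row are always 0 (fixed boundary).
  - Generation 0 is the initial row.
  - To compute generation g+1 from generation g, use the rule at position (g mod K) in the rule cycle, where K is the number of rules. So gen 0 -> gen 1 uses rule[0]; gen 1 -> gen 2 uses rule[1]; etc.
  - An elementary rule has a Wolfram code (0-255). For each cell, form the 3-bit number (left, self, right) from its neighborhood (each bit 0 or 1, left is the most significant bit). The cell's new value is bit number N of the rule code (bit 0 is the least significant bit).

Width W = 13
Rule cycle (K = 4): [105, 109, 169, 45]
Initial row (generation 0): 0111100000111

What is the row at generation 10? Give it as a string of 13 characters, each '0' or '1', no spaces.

Gen 0: 0111100000111
Gen 1 (rule 105): 0100101110101
Gen 2 (rule 109): 0100111011111
Gen 3 (rule 169): 0000110111110
Gen 4 (rule 45): 1110101100000
Gen 5 (rule 105): 1011011101111
Gen 6 (rule 109): 1111110111001
Gen 7 (rule 169): 1111101110000
Gen 8 (rule 45): 1000011000111
Gen 9 (rule 105): 0011011010101
Gen 10 (rule 109): 1011111111111

Answer: 1011111111111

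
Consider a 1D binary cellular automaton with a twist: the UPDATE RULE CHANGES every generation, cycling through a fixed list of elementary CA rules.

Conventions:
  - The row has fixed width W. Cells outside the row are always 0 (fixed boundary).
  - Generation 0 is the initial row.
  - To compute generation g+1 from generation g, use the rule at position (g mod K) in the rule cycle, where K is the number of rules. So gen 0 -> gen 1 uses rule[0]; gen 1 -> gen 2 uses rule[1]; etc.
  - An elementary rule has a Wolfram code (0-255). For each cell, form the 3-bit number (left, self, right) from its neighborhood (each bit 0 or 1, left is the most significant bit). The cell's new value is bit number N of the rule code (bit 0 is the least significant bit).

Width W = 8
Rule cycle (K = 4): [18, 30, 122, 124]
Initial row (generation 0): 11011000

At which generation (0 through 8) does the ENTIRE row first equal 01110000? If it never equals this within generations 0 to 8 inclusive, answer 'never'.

Gen 0: 11011000
Gen 1 (rule 18): 00000100
Gen 2 (rule 30): 00001110
Gen 3 (rule 122): 00011011
Gen 4 (rule 124): 00011111
Gen 5 (rule 18): 00100000
Gen 6 (rule 30): 01110000
Gen 7 (rule 122): 11011000
Gen 8 (rule 124): 11111100

Answer: 6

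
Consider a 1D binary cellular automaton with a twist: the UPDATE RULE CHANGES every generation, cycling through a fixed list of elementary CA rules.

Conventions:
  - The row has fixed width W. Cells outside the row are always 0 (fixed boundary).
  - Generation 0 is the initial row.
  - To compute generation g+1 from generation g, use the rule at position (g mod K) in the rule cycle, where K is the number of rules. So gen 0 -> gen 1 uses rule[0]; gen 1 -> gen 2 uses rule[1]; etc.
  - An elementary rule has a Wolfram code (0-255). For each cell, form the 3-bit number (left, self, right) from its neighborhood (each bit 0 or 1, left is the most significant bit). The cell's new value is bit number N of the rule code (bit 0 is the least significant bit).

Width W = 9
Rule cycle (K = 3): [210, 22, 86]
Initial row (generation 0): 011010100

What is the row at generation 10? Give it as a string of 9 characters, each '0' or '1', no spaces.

Answer: 011111000

Derivation:
Gen 0: 011010100
Gen 1 (rule 210): 101000010
Gen 2 (rule 22): 101100111
Gen 3 (rule 86): 100111001
Gen 4 (rule 210): 011011110
Gen 5 (rule 22): 100000001
Gen 6 (rule 86): 110000011
Gen 7 (rule 210): 011000101
Gen 8 (rule 22): 100101101
Gen 9 (rule 86): 111100101
Gen 10 (rule 210): 011111000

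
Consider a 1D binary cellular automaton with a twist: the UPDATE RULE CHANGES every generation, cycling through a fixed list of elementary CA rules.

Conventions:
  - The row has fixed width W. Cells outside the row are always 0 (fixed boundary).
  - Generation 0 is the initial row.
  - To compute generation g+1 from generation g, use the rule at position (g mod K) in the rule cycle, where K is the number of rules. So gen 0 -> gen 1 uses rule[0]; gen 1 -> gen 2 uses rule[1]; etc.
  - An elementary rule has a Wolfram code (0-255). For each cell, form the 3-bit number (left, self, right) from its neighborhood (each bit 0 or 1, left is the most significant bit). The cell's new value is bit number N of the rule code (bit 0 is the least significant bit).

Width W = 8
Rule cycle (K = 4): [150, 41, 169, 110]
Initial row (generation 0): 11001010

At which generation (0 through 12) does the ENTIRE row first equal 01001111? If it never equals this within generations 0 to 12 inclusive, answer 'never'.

Gen 0: 11001010
Gen 1 (rule 150): 00111011
Gen 2 (rule 41): 10100110
Gen 3 (rule 169): 01000100
Gen 4 (rule 110): 11001100
Gen 5 (rule 150): 00110010
Gen 6 (rule 41): 10100000
Gen 7 (rule 169): 01001111
Gen 8 (rule 110): 11011001
Gen 9 (rule 150): 00000111
Gen 10 (rule 41): 11110100
Gen 11 (rule 169): 11101001
Gen 12 (rule 110): 10111011

Answer: 7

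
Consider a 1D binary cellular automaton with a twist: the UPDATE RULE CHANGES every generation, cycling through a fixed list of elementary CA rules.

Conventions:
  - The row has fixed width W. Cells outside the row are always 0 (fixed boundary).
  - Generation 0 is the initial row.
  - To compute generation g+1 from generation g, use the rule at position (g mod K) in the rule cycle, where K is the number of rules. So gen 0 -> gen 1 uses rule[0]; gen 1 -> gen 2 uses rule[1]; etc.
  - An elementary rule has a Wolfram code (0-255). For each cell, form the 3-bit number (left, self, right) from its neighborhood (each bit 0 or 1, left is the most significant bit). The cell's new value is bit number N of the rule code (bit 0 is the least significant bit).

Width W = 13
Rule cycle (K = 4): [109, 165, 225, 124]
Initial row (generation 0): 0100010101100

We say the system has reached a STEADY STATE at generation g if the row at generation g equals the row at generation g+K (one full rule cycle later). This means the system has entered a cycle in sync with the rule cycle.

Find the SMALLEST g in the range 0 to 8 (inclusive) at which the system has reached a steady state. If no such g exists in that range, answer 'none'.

Gen 0: 0100010101100
Gen 1 (rule 109): 0101011111101
Gen 2 (rule 165): 0111101111011
Gen 3 (rule 225): 0011110111101
Gen 4 (rule 124): 0010011100111
Gen 5 (rule 109): 1010010100101
Gen 6 (rule 165): 1110011100111
Gen 7 (rule 225): 0110001100011
Gen 8 (rule 124): 0111001110011
Gen 9 (rule 109): 0101001010011
Gen 10 (rule 165): 0111001110000
Gen 11 (rule 225): 0011000110111
Gen 12 (rule 124): 0011100111101

Answer: none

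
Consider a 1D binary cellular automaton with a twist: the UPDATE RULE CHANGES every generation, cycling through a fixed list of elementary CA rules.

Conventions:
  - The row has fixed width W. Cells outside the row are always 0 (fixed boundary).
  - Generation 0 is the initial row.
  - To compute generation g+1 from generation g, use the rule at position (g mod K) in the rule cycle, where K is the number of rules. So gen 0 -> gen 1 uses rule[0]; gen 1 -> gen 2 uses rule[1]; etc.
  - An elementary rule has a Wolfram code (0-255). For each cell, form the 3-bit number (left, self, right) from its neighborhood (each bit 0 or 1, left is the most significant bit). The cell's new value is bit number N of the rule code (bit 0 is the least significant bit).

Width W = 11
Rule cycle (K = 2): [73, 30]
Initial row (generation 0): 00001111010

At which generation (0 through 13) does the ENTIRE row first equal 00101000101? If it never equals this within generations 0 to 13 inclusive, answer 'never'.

Answer: 3

Derivation:
Gen 0: 00001111010
Gen 1 (rule 73): 11101001000
Gen 2 (rule 30): 10001111100
Gen 3 (rule 73): 00101000101
Gen 4 (rule 30): 01101101101
Gen 5 (rule 73): 01101101100
Gen 6 (rule 30): 11001001010
Gen 7 (rule 73): 11000000000
Gen 8 (rule 30): 10100000000
Gen 9 (rule 73): 00001111111
Gen 10 (rule 30): 00011000000
Gen 11 (rule 73): 11011011111
Gen 12 (rule 30): 10010010000
Gen 13 (rule 73): 00000000111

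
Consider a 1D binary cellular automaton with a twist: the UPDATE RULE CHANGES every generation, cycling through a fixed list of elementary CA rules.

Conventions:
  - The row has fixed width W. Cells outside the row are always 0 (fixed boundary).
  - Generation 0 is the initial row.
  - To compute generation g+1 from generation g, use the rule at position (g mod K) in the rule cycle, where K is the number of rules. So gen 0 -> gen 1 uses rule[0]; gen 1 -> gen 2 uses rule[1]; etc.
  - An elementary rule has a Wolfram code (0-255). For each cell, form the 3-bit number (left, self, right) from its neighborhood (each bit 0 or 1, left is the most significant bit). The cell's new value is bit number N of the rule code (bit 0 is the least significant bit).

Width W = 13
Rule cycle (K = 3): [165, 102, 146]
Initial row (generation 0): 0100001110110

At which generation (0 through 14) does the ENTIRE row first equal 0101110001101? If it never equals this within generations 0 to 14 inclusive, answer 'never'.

Answer: 4

Derivation:
Gen 0: 0100001110110
Gen 1 (rule 165): 0101100101000
Gen 2 (rule 102): 1110101111000
Gen 3 (rule 146): 0100000110100
Gen 4 (rule 165): 0101110001101
Gen 5 (rule 102): 1110010010111
Gen 6 (rule 146): 0101101100010
Gen 7 (rule 165): 0110010001010
Gen 8 (rule 102): 1010110011110
Gen 9 (rule 146): 0000001101101
Gen 10 (rule 165): 1111100010011
Gen 11 (rule 102): 0000100110101
Gen 12 (rule 146): 0001011000000
Gen 13 (rule 165): 1101100011111
Gen 14 (rule 102): 0110100100001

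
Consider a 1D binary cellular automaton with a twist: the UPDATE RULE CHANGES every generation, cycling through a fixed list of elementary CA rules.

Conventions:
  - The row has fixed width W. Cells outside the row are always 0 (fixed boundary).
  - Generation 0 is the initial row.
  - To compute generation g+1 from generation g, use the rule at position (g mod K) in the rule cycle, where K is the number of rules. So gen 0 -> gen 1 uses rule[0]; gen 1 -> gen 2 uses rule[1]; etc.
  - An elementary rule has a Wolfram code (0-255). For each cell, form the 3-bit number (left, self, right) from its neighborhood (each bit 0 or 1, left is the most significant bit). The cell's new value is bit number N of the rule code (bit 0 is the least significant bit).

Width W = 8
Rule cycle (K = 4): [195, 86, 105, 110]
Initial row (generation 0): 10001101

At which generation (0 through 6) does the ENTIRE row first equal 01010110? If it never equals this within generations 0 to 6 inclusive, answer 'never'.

Gen 0: 10001101
Gen 1 (rule 195): 00110100
Gen 2 (rule 86): 01010110
Gen 3 (rule 105): 00101110
Gen 4 (rule 110): 01111010
Gen 5 (rule 195): 10111000
Gen 6 (rule 86): 10001100

Answer: 2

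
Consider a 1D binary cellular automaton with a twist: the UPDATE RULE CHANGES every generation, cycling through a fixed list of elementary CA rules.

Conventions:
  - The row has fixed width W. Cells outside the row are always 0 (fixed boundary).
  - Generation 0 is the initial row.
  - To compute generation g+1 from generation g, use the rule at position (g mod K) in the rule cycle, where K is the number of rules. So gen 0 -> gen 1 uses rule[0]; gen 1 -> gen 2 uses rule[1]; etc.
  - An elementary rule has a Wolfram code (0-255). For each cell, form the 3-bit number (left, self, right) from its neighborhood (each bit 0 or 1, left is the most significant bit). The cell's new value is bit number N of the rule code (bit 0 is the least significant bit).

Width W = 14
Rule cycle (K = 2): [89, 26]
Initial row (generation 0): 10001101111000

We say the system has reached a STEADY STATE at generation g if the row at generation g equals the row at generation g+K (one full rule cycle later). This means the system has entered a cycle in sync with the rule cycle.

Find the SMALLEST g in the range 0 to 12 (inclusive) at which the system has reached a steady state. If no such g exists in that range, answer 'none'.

Answer: none

Derivation:
Gen 0: 10001101111000
Gen 1 (rule 89): 01101101001111
Gen 2 (rule 26): 11001000111000
Gen 3 (rule 89): 11100110101111
Gen 4 (rule 26): 10011100001000
Gen 5 (rule 89): 01010111100111
Gen 6 (rule 26): 10000100011100
Gen 7 (rule 89): 01110011010111
Gen 8 (rule 26): 11001110000100
Gen 9 (rule 89): 11101011110011
Gen 10 (rule 26): 10000010001110
Gen 11 (rule 89): 01111001101011
Gen 12 (rule 26): 11000111000010
Gen 13 (rule 89): 11110101111001
Gen 14 (rule 26): 10000001000110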